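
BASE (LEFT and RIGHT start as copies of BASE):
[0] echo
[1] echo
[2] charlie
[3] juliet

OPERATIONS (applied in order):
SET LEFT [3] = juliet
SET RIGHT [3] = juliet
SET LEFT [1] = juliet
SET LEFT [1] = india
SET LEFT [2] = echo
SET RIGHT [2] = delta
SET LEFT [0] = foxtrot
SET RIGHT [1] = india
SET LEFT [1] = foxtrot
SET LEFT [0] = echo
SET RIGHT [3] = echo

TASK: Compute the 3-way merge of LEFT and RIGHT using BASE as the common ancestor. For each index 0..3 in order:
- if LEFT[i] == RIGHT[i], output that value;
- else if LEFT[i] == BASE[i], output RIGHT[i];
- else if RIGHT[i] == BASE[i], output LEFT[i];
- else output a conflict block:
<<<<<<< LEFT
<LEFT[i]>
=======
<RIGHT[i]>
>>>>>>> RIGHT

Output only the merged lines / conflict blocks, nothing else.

Answer: echo
<<<<<<< LEFT
foxtrot
=======
india
>>>>>>> RIGHT
<<<<<<< LEFT
echo
=======
delta
>>>>>>> RIGHT
echo

Derivation:
Final LEFT:  [echo, foxtrot, echo, juliet]
Final RIGHT: [echo, india, delta, echo]
i=0: L=echo R=echo -> agree -> echo
i=1: BASE=echo L=foxtrot R=india all differ -> CONFLICT
i=2: BASE=charlie L=echo R=delta all differ -> CONFLICT
i=3: L=juliet=BASE, R=echo -> take RIGHT -> echo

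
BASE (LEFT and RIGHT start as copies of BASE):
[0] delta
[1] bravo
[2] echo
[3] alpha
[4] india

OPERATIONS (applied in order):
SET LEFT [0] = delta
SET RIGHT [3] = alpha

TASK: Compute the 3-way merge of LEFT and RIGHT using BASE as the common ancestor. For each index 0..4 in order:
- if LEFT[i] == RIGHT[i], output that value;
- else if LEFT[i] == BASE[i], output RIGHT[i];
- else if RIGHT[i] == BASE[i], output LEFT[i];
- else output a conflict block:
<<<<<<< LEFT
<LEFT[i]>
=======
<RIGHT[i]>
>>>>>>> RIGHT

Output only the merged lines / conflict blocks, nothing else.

Answer: delta
bravo
echo
alpha
india

Derivation:
Final LEFT:  [delta, bravo, echo, alpha, india]
Final RIGHT: [delta, bravo, echo, alpha, india]
i=0: L=delta R=delta -> agree -> delta
i=1: L=bravo R=bravo -> agree -> bravo
i=2: L=echo R=echo -> agree -> echo
i=3: L=alpha R=alpha -> agree -> alpha
i=4: L=india R=india -> agree -> india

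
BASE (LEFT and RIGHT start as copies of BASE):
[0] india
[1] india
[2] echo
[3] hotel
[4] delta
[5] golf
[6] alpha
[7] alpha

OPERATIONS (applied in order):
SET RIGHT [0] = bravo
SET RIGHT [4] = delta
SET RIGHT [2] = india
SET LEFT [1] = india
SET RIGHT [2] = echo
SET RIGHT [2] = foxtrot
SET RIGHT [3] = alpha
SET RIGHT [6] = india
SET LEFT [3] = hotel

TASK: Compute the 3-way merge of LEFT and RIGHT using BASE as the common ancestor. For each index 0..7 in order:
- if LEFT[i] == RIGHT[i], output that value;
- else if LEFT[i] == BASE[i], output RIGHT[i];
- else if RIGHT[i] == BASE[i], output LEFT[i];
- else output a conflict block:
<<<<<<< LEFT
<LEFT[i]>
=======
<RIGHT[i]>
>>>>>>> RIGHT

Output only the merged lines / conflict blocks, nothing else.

Answer: bravo
india
foxtrot
alpha
delta
golf
india
alpha

Derivation:
Final LEFT:  [india, india, echo, hotel, delta, golf, alpha, alpha]
Final RIGHT: [bravo, india, foxtrot, alpha, delta, golf, india, alpha]
i=0: L=india=BASE, R=bravo -> take RIGHT -> bravo
i=1: L=india R=india -> agree -> india
i=2: L=echo=BASE, R=foxtrot -> take RIGHT -> foxtrot
i=3: L=hotel=BASE, R=alpha -> take RIGHT -> alpha
i=4: L=delta R=delta -> agree -> delta
i=5: L=golf R=golf -> agree -> golf
i=6: L=alpha=BASE, R=india -> take RIGHT -> india
i=7: L=alpha R=alpha -> agree -> alpha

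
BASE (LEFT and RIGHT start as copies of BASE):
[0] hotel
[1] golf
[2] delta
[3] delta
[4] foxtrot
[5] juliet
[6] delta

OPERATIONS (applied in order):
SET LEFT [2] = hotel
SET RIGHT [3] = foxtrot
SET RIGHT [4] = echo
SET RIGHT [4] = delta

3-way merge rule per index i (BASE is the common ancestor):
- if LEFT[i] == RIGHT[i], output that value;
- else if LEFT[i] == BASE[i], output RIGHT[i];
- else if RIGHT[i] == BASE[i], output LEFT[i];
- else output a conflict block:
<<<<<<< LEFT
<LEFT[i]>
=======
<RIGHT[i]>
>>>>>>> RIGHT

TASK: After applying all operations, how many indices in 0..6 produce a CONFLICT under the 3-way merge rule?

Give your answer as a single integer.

Final LEFT:  [hotel, golf, hotel, delta, foxtrot, juliet, delta]
Final RIGHT: [hotel, golf, delta, foxtrot, delta, juliet, delta]
i=0: L=hotel R=hotel -> agree -> hotel
i=1: L=golf R=golf -> agree -> golf
i=2: L=hotel, R=delta=BASE -> take LEFT -> hotel
i=3: L=delta=BASE, R=foxtrot -> take RIGHT -> foxtrot
i=4: L=foxtrot=BASE, R=delta -> take RIGHT -> delta
i=5: L=juliet R=juliet -> agree -> juliet
i=6: L=delta R=delta -> agree -> delta
Conflict count: 0

Answer: 0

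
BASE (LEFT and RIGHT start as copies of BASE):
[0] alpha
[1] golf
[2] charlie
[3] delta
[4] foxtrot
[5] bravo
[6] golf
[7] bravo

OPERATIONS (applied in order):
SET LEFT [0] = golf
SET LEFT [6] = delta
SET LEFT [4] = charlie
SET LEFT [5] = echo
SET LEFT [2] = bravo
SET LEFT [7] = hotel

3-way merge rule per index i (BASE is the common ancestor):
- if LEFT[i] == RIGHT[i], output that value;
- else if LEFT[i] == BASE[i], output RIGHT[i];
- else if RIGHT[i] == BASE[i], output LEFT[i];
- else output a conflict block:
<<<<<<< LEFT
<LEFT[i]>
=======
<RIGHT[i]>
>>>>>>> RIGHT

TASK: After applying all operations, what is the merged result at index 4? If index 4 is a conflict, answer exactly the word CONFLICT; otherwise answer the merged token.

Final LEFT:  [golf, golf, bravo, delta, charlie, echo, delta, hotel]
Final RIGHT: [alpha, golf, charlie, delta, foxtrot, bravo, golf, bravo]
i=0: L=golf, R=alpha=BASE -> take LEFT -> golf
i=1: L=golf R=golf -> agree -> golf
i=2: L=bravo, R=charlie=BASE -> take LEFT -> bravo
i=3: L=delta R=delta -> agree -> delta
i=4: L=charlie, R=foxtrot=BASE -> take LEFT -> charlie
i=5: L=echo, R=bravo=BASE -> take LEFT -> echo
i=6: L=delta, R=golf=BASE -> take LEFT -> delta
i=7: L=hotel, R=bravo=BASE -> take LEFT -> hotel
Index 4 -> charlie

Answer: charlie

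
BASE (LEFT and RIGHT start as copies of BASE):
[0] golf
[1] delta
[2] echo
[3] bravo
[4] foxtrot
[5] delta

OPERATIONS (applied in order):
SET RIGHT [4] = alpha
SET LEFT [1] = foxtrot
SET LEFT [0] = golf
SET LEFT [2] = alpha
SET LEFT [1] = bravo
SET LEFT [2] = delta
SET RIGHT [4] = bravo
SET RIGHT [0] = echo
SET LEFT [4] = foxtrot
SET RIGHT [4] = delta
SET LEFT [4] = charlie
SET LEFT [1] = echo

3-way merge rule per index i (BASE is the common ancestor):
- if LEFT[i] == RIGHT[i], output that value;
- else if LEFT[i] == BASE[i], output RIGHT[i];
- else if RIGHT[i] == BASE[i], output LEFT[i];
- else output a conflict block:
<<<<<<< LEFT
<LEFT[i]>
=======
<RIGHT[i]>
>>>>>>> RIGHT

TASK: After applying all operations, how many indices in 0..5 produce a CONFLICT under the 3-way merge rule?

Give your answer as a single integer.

Final LEFT:  [golf, echo, delta, bravo, charlie, delta]
Final RIGHT: [echo, delta, echo, bravo, delta, delta]
i=0: L=golf=BASE, R=echo -> take RIGHT -> echo
i=1: L=echo, R=delta=BASE -> take LEFT -> echo
i=2: L=delta, R=echo=BASE -> take LEFT -> delta
i=3: L=bravo R=bravo -> agree -> bravo
i=4: BASE=foxtrot L=charlie R=delta all differ -> CONFLICT
i=5: L=delta R=delta -> agree -> delta
Conflict count: 1

Answer: 1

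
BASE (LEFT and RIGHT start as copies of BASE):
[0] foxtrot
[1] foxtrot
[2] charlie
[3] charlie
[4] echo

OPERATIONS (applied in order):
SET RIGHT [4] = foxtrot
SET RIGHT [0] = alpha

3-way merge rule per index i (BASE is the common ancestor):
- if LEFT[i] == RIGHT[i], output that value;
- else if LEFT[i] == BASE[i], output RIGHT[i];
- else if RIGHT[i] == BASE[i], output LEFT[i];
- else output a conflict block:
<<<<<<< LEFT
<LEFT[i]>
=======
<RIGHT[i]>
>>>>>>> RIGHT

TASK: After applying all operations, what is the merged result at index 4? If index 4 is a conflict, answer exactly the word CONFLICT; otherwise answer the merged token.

Final LEFT:  [foxtrot, foxtrot, charlie, charlie, echo]
Final RIGHT: [alpha, foxtrot, charlie, charlie, foxtrot]
i=0: L=foxtrot=BASE, R=alpha -> take RIGHT -> alpha
i=1: L=foxtrot R=foxtrot -> agree -> foxtrot
i=2: L=charlie R=charlie -> agree -> charlie
i=3: L=charlie R=charlie -> agree -> charlie
i=4: L=echo=BASE, R=foxtrot -> take RIGHT -> foxtrot
Index 4 -> foxtrot

Answer: foxtrot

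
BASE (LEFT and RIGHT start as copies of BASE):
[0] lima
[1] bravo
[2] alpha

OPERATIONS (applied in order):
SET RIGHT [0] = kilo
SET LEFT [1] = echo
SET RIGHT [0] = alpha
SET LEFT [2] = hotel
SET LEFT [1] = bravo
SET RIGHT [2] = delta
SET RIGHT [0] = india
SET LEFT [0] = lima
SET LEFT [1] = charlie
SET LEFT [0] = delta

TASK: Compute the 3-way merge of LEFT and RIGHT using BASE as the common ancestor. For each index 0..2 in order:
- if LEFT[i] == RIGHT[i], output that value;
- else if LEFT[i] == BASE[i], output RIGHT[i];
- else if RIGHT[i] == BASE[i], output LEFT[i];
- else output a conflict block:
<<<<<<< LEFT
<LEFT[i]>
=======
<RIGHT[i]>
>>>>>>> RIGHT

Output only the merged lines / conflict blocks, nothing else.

Final LEFT:  [delta, charlie, hotel]
Final RIGHT: [india, bravo, delta]
i=0: BASE=lima L=delta R=india all differ -> CONFLICT
i=1: L=charlie, R=bravo=BASE -> take LEFT -> charlie
i=2: BASE=alpha L=hotel R=delta all differ -> CONFLICT

Answer: <<<<<<< LEFT
delta
=======
india
>>>>>>> RIGHT
charlie
<<<<<<< LEFT
hotel
=======
delta
>>>>>>> RIGHT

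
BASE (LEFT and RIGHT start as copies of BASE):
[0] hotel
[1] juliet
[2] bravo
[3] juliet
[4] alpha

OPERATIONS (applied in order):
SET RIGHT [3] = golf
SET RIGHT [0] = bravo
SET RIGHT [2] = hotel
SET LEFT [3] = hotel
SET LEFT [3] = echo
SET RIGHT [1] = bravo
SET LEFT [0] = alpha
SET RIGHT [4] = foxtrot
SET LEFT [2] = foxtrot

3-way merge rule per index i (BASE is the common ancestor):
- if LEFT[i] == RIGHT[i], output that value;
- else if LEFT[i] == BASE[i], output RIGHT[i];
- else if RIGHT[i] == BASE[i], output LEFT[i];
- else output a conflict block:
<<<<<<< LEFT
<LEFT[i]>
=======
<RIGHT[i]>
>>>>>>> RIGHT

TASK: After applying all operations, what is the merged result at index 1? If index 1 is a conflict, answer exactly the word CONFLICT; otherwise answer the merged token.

Answer: bravo

Derivation:
Final LEFT:  [alpha, juliet, foxtrot, echo, alpha]
Final RIGHT: [bravo, bravo, hotel, golf, foxtrot]
i=0: BASE=hotel L=alpha R=bravo all differ -> CONFLICT
i=1: L=juliet=BASE, R=bravo -> take RIGHT -> bravo
i=2: BASE=bravo L=foxtrot R=hotel all differ -> CONFLICT
i=3: BASE=juliet L=echo R=golf all differ -> CONFLICT
i=4: L=alpha=BASE, R=foxtrot -> take RIGHT -> foxtrot
Index 1 -> bravo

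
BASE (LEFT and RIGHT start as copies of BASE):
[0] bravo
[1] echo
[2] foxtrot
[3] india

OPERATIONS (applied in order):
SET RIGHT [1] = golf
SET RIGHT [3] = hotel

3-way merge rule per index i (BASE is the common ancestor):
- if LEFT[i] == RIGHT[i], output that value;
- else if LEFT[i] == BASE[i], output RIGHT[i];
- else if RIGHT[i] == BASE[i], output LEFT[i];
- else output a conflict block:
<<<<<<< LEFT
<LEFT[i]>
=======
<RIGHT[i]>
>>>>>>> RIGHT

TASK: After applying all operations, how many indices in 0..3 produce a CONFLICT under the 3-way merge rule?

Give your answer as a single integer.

Answer: 0

Derivation:
Final LEFT:  [bravo, echo, foxtrot, india]
Final RIGHT: [bravo, golf, foxtrot, hotel]
i=0: L=bravo R=bravo -> agree -> bravo
i=1: L=echo=BASE, R=golf -> take RIGHT -> golf
i=2: L=foxtrot R=foxtrot -> agree -> foxtrot
i=3: L=india=BASE, R=hotel -> take RIGHT -> hotel
Conflict count: 0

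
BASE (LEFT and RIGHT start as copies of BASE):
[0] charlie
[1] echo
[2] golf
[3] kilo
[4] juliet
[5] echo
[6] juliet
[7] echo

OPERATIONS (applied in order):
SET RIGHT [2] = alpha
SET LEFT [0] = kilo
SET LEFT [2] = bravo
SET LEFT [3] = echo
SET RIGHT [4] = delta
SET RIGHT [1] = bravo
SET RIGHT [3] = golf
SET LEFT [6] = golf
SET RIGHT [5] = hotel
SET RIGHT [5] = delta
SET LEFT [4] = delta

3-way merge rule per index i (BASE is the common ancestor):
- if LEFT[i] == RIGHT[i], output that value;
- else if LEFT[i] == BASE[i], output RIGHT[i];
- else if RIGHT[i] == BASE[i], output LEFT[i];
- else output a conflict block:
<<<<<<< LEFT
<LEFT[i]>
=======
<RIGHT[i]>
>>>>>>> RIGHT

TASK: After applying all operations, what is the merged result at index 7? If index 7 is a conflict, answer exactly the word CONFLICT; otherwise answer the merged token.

Final LEFT:  [kilo, echo, bravo, echo, delta, echo, golf, echo]
Final RIGHT: [charlie, bravo, alpha, golf, delta, delta, juliet, echo]
i=0: L=kilo, R=charlie=BASE -> take LEFT -> kilo
i=1: L=echo=BASE, R=bravo -> take RIGHT -> bravo
i=2: BASE=golf L=bravo R=alpha all differ -> CONFLICT
i=3: BASE=kilo L=echo R=golf all differ -> CONFLICT
i=4: L=delta R=delta -> agree -> delta
i=5: L=echo=BASE, R=delta -> take RIGHT -> delta
i=6: L=golf, R=juliet=BASE -> take LEFT -> golf
i=7: L=echo R=echo -> agree -> echo
Index 7 -> echo

Answer: echo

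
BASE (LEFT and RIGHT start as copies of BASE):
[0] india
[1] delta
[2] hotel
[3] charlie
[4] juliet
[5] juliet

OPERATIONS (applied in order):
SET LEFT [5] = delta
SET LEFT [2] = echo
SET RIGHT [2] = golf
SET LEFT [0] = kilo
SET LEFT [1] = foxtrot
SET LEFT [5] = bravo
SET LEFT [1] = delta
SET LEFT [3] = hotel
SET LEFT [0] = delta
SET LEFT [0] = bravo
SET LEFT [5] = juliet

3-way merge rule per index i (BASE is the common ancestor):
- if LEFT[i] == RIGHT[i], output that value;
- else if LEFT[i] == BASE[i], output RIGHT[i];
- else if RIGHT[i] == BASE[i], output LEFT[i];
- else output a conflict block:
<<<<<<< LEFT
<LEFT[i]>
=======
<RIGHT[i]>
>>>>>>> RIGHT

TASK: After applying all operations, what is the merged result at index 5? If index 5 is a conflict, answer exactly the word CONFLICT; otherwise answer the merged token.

Final LEFT:  [bravo, delta, echo, hotel, juliet, juliet]
Final RIGHT: [india, delta, golf, charlie, juliet, juliet]
i=0: L=bravo, R=india=BASE -> take LEFT -> bravo
i=1: L=delta R=delta -> agree -> delta
i=2: BASE=hotel L=echo R=golf all differ -> CONFLICT
i=3: L=hotel, R=charlie=BASE -> take LEFT -> hotel
i=4: L=juliet R=juliet -> agree -> juliet
i=5: L=juliet R=juliet -> agree -> juliet
Index 5 -> juliet

Answer: juliet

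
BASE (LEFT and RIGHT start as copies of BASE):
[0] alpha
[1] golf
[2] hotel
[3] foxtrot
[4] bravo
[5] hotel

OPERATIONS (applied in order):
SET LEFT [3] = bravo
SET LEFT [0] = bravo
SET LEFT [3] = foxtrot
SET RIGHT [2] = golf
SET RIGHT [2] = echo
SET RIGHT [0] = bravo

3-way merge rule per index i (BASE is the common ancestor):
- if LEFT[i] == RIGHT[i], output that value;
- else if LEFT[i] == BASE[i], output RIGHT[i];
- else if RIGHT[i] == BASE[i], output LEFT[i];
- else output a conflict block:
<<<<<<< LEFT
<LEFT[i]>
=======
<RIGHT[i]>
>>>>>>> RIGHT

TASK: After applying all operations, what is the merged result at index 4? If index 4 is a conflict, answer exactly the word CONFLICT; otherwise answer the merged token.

Answer: bravo

Derivation:
Final LEFT:  [bravo, golf, hotel, foxtrot, bravo, hotel]
Final RIGHT: [bravo, golf, echo, foxtrot, bravo, hotel]
i=0: L=bravo R=bravo -> agree -> bravo
i=1: L=golf R=golf -> agree -> golf
i=2: L=hotel=BASE, R=echo -> take RIGHT -> echo
i=3: L=foxtrot R=foxtrot -> agree -> foxtrot
i=4: L=bravo R=bravo -> agree -> bravo
i=5: L=hotel R=hotel -> agree -> hotel
Index 4 -> bravo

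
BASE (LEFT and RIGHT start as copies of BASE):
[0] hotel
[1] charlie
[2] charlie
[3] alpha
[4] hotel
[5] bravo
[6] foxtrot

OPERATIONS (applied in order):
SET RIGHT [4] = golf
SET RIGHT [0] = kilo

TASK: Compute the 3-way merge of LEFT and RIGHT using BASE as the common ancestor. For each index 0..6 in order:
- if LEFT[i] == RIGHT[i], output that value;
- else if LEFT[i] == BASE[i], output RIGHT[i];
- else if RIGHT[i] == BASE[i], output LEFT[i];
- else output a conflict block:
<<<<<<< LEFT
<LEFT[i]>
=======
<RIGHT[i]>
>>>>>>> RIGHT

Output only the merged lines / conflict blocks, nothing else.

Final LEFT:  [hotel, charlie, charlie, alpha, hotel, bravo, foxtrot]
Final RIGHT: [kilo, charlie, charlie, alpha, golf, bravo, foxtrot]
i=0: L=hotel=BASE, R=kilo -> take RIGHT -> kilo
i=1: L=charlie R=charlie -> agree -> charlie
i=2: L=charlie R=charlie -> agree -> charlie
i=3: L=alpha R=alpha -> agree -> alpha
i=4: L=hotel=BASE, R=golf -> take RIGHT -> golf
i=5: L=bravo R=bravo -> agree -> bravo
i=6: L=foxtrot R=foxtrot -> agree -> foxtrot

Answer: kilo
charlie
charlie
alpha
golf
bravo
foxtrot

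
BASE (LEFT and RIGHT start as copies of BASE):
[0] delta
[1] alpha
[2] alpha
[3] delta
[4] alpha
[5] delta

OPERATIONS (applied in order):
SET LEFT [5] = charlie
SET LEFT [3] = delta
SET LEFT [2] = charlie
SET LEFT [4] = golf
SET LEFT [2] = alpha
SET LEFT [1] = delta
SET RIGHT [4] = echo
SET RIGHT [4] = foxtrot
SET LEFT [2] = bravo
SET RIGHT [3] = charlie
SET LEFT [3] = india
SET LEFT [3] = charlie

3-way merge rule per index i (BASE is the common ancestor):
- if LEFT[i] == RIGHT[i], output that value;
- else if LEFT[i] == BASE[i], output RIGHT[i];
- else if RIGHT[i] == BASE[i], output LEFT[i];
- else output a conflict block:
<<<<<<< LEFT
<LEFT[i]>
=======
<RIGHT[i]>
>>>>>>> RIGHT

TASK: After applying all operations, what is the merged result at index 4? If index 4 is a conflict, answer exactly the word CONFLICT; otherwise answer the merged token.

Final LEFT:  [delta, delta, bravo, charlie, golf, charlie]
Final RIGHT: [delta, alpha, alpha, charlie, foxtrot, delta]
i=0: L=delta R=delta -> agree -> delta
i=1: L=delta, R=alpha=BASE -> take LEFT -> delta
i=2: L=bravo, R=alpha=BASE -> take LEFT -> bravo
i=3: L=charlie R=charlie -> agree -> charlie
i=4: BASE=alpha L=golf R=foxtrot all differ -> CONFLICT
i=5: L=charlie, R=delta=BASE -> take LEFT -> charlie
Index 4 -> CONFLICT

Answer: CONFLICT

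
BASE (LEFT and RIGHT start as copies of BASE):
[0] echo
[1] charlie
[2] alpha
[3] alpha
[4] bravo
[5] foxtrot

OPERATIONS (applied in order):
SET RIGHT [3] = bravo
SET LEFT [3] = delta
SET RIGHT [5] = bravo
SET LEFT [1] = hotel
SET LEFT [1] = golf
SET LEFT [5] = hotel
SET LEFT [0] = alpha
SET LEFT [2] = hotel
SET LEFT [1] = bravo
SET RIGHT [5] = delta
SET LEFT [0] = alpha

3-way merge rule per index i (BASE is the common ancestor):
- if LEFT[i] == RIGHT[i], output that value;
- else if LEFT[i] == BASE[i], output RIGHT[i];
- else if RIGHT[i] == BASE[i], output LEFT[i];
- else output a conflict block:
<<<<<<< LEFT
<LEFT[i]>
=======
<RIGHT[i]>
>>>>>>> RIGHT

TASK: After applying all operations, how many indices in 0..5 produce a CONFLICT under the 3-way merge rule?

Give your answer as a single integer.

Answer: 2

Derivation:
Final LEFT:  [alpha, bravo, hotel, delta, bravo, hotel]
Final RIGHT: [echo, charlie, alpha, bravo, bravo, delta]
i=0: L=alpha, R=echo=BASE -> take LEFT -> alpha
i=1: L=bravo, R=charlie=BASE -> take LEFT -> bravo
i=2: L=hotel, R=alpha=BASE -> take LEFT -> hotel
i=3: BASE=alpha L=delta R=bravo all differ -> CONFLICT
i=4: L=bravo R=bravo -> agree -> bravo
i=5: BASE=foxtrot L=hotel R=delta all differ -> CONFLICT
Conflict count: 2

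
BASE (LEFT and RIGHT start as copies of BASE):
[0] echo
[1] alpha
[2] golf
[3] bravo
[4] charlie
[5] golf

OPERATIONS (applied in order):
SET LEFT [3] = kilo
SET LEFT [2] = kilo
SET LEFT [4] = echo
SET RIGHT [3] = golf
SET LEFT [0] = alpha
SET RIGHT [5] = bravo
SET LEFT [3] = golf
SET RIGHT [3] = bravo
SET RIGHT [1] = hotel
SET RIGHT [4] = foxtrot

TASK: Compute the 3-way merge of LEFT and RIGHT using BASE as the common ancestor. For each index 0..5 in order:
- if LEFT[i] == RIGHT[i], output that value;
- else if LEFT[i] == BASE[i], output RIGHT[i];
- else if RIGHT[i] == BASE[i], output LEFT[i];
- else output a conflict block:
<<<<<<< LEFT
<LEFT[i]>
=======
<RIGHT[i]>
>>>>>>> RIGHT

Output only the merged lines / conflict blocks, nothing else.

Final LEFT:  [alpha, alpha, kilo, golf, echo, golf]
Final RIGHT: [echo, hotel, golf, bravo, foxtrot, bravo]
i=0: L=alpha, R=echo=BASE -> take LEFT -> alpha
i=1: L=alpha=BASE, R=hotel -> take RIGHT -> hotel
i=2: L=kilo, R=golf=BASE -> take LEFT -> kilo
i=3: L=golf, R=bravo=BASE -> take LEFT -> golf
i=4: BASE=charlie L=echo R=foxtrot all differ -> CONFLICT
i=5: L=golf=BASE, R=bravo -> take RIGHT -> bravo

Answer: alpha
hotel
kilo
golf
<<<<<<< LEFT
echo
=======
foxtrot
>>>>>>> RIGHT
bravo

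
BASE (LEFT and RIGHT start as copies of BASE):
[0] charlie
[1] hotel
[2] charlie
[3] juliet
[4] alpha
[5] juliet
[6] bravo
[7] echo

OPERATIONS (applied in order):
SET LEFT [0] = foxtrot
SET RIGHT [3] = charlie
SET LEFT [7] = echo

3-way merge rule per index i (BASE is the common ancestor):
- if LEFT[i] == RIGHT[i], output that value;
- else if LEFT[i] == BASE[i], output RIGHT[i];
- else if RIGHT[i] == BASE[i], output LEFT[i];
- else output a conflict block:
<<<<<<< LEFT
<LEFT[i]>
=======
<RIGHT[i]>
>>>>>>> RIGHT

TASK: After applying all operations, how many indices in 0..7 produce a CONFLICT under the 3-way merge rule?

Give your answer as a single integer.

Answer: 0

Derivation:
Final LEFT:  [foxtrot, hotel, charlie, juliet, alpha, juliet, bravo, echo]
Final RIGHT: [charlie, hotel, charlie, charlie, alpha, juliet, bravo, echo]
i=0: L=foxtrot, R=charlie=BASE -> take LEFT -> foxtrot
i=1: L=hotel R=hotel -> agree -> hotel
i=2: L=charlie R=charlie -> agree -> charlie
i=3: L=juliet=BASE, R=charlie -> take RIGHT -> charlie
i=4: L=alpha R=alpha -> agree -> alpha
i=5: L=juliet R=juliet -> agree -> juliet
i=6: L=bravo R=bravo -> agree -> bravo
i=7: L=echo R=echo -> agree -> echo
Conflict count: 0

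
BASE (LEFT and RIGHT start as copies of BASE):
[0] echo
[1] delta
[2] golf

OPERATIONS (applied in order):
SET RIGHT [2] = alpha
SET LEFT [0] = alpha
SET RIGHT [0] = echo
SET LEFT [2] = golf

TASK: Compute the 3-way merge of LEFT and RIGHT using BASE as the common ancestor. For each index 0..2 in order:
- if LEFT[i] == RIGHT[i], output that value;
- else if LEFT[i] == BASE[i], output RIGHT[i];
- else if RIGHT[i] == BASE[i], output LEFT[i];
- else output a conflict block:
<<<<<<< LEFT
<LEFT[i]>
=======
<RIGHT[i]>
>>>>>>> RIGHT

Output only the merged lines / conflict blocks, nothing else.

Final LEFT:  [alpha, delta, golf]
Final RIGHT: [echo, delta, alpha]
i=0: L=alpha, R=echo=BASE -> take LEFT -> alpha
i=1: L=delta R=delta -> agree -> delta
i=2: L=golf=BASE, R=alpha -> take RIGHT -> alpha

Answer: alpha
delta
alpha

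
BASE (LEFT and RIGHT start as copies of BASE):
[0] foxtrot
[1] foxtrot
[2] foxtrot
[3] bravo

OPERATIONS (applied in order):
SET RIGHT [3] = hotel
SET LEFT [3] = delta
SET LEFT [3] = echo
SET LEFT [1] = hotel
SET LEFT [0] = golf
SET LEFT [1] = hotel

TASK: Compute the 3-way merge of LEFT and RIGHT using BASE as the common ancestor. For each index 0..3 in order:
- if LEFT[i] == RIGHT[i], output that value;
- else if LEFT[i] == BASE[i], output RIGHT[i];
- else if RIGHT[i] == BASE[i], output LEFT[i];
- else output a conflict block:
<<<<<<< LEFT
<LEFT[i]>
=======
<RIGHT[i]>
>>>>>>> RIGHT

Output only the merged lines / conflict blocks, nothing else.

Final LEFT:  [golf, hotel, foxtrot, echo]
Final RIGHT: [foxtrot, foxtrot, foxtrot, hotel]
i=0: L=golf, R=foxtrot=BASE -> take LEFT -> golf
i=1: L=hotel, R=foxtrot=BASE -> take LEFT -> hotel
i=2: L=foxtrot R=foxtrot -> agree -> foxtrot
i=3: BASE=bravo L=echo R=hotel all differ -> CONFLICT

Answer: golf
hotel
foxtrot
<<<<<<< LEFT
echo
=======
hotel
>>>>>>> RIGHT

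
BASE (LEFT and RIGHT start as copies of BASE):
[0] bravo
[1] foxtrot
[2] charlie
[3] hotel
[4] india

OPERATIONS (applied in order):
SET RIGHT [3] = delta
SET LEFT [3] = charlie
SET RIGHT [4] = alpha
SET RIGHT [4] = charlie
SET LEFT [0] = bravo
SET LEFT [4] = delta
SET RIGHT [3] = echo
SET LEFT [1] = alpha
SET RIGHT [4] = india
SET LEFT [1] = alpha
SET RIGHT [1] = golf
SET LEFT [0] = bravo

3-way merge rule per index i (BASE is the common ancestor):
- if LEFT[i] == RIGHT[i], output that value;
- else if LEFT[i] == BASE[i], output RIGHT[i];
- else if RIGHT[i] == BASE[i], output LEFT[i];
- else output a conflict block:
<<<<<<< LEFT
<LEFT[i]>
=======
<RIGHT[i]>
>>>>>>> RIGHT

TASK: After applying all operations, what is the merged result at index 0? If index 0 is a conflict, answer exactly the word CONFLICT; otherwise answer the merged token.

Final LEFT:  [bravo, alpha, charlie, charlie, delta]
Final RIGHT: [bravo, golf, charlie, echo, india]
i=0: L=bravo R=bravo -> agree -> bravo
i=1: BASE=foxtrot L=alpha R=golf all differ -> CONFLICT
i=2: L=charlie R=charlie -> agree -> charlie
i=3: BASE=hotel L=charlie R=echo all differ -> CONFLICT
i=4: L=delta, R=india=BASE -> take LEFT -> delta
Index 0 -> bravo

Answer: bravo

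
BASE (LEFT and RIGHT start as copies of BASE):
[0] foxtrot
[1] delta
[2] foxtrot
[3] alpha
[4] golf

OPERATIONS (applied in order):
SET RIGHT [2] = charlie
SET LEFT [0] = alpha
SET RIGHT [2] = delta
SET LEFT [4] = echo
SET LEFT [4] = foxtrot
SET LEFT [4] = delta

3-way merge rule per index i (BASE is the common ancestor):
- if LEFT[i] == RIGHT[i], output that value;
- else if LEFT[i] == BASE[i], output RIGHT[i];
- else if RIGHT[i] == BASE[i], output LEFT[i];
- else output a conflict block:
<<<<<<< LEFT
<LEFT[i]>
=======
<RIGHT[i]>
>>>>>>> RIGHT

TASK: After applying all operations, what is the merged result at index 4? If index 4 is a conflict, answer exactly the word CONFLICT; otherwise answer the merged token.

Final LEFT:  [alpha, delta, foxtrot, alpha, delta]
Final RIGHT: [foxtrot, delta, delta, alpha, golf]
i=0: L=alpha, R=foxtrot=BASE -> take LEFT -> alpha
i=1: L=delta R=delta -> agree -> delta
i=2: L=foxtrot=BASE, R=delta -> take RIGHT -> delta
i=3: L=alpha R=alpha -> agree -> alpha
i=4: L=delta, R=golf=BASE -> take LEFT -> delta
Index 4 -> delta

Answer: delta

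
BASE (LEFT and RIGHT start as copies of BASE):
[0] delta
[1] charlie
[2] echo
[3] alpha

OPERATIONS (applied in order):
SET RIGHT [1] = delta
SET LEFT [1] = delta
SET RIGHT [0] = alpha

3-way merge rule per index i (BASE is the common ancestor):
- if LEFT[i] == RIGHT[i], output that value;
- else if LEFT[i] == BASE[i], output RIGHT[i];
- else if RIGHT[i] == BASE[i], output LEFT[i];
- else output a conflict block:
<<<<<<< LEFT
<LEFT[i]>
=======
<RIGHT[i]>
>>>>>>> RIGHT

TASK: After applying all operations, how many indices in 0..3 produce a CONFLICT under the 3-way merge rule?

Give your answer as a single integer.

Answer: 0

Derivation:
Final LEFT:  [delta, delta, echo, alpha]
Final RIGHT: [alpha, delta, echo, alpha]
i=0: L=delta=BASE, R=alpha -> take RIGHT -> alpha
i=1: L=delta R=delta -> agree -> delta
i=2: L=echo R=echo -> agree -> echo
i=3: L=alpha R=alpha -> agree -> alpha
Conflict count: 0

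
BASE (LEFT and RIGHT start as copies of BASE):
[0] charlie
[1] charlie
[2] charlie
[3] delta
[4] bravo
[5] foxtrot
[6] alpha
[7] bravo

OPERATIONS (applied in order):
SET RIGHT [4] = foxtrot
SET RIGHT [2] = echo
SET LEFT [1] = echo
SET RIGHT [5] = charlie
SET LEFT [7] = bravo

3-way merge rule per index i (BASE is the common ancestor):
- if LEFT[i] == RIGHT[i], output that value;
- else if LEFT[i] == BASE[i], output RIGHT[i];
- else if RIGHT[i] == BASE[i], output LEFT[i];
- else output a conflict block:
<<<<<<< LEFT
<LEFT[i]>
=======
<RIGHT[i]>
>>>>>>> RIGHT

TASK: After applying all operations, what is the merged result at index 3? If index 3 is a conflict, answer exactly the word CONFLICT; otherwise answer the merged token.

Final LEFT:  [charlie, echo, charlie, delta, bravo, foxtrot, alpha, bravo]
Final RIGHT: [charlie, charlie, echo, delta, foxtrot, charlie, alpha, bravo]
i=0: L=charlie R=charlie -> agree -> charlie
i=1: L=echo, R=charlie=BASE -> take LEFT -> echo
i=2: L=charlie=BASE, R=echo -> take RIGHT -> echo
i=3: L=delta R=delta -> agree -> delta
i=4: L=bravo=BASE, R=foxtrot -> take RIGHT -> foxtrot
i=5: L=foxtrot=BASE, R=charlie -> take RIGHT -> charlie
i=6: L=alpha R=alpha -> agree -> alpha
i=7: L=bravo R=bravo -> agree -> bravo
Index 3 -> delta

Answer: delta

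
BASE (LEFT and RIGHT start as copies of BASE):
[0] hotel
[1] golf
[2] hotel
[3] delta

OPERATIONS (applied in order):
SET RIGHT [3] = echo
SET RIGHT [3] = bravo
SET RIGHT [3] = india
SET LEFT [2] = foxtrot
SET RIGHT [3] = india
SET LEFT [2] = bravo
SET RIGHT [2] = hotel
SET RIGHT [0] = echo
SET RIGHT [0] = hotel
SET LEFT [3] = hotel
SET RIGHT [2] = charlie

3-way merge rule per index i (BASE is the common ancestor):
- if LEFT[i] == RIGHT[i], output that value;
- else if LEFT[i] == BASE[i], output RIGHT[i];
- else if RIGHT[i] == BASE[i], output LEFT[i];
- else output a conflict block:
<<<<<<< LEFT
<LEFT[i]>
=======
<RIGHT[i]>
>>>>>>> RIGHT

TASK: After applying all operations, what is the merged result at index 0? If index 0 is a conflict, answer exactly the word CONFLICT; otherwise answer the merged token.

Final LEFT:  [hotel, golf, bravo, hotel]
Final RIGHT: [hotel, golf, charlie, india]
i=0: L=hotel R=hotel -> agree -> hotel
i=1: L=golf R=golf -> agree -> golf
i=2: BASE=hotel L=bravo R=charlie all differ -> CONFLICT
i=3: BASE=delta L=hotel R=india all differ -> CONFLICT
Index 0 -> hotel

Answer: hotel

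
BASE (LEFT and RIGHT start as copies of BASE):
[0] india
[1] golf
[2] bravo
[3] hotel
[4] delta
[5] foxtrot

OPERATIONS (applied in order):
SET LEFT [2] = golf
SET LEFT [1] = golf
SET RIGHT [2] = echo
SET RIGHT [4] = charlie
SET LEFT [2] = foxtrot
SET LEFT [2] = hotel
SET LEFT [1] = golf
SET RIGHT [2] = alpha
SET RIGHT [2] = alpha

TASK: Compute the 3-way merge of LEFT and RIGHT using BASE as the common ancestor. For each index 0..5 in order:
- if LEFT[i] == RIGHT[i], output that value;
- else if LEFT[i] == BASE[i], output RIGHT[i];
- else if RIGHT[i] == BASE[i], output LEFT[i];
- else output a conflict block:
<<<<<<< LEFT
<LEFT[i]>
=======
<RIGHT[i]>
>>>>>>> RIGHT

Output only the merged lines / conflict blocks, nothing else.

Final LEFT:  [india, golf, hotel, hotel, delta, foxtrot]
Final RIGHT: [india, golf, alpha, hotel, charlie, foxtrot]
i=0: L=india R=india -> agree -> india
i=1: L=golf R=golf -> agree -> golf
i=2: BASE=bravo L=hotel R=alpha all differ -> CONFLICT
i=3: L=hotel R=hotel -> agree -> hotel
i=4: L=delta=BASE, R=charlie -> take RIGHT -> charlie
i=5: L=foxtrot R=foxtrot -> agree -> foxtrot

Answer: india
golf
<<<<<<< LEFT
hotel
=======
alpha
>>>>>>> RIGHT
hotel
charlie
foxtrot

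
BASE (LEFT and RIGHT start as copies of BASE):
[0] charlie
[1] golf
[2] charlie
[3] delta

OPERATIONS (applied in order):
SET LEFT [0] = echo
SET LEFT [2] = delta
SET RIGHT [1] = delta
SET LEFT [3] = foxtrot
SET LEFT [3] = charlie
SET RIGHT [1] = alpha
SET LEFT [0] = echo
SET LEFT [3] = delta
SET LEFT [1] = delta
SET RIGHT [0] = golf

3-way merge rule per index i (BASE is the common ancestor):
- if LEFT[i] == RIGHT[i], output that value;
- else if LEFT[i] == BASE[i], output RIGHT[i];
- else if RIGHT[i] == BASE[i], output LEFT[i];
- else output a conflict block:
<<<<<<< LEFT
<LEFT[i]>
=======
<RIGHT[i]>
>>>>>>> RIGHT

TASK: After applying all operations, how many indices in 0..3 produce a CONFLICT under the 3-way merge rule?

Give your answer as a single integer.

Answer: 2

Derivation:
Final LEFT:  [echo, delta, delta, delta]
Final RIGHT: [golf, alpha, charlie, delta]
i=0: BASE=charlie L=echo R=golf all differ -> CONFLICT
i=1: BASE=golf L=delta R=alpha all differ -> CONFLICT
i=2: L=delta, R=charlie=BASE -> take LEFT -> delta
i=3: L=delta R=delta -> agree -> delta
Conflict count: 2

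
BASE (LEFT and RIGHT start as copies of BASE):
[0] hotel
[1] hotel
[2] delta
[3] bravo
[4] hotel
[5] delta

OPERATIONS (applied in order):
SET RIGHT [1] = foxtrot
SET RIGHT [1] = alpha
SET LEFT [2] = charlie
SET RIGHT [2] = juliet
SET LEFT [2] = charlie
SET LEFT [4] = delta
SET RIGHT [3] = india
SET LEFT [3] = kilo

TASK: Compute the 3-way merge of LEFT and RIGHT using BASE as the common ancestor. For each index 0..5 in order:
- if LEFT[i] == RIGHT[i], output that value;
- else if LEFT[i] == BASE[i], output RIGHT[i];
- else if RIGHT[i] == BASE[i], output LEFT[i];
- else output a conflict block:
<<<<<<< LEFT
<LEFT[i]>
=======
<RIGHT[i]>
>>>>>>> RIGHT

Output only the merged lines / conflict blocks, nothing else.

Answer: hotel
alpha
<<<<<<< LEFT
charlie
=======
juliet
>>>>>>> RIGHT
<<<<<<< LEFT
kilo
=======
india
>>>>>>> RIGHT
delta
delta

Derivation:
Final LEFT:  [hotel, hotel, charlie, kilo, delta, delta]
Final RIGHT: [hotel, alpha, juliet, india, hotel, delta]
i=0: L=hotel R=hotel -> agree -> hotel
i=1: L=hotel=BASE, R=alpha -> take RIGHT -> alpha
i=2: BASE=delta L=charlie R=juliet all differ -> CONFLICT
i=3: BASE=bravo L=kilo R=india all differ -> CONFLICT
i=4: L=delta, R=hotel=BASE -> take LEFT -> delta
i=5: L=delta R=delta -> agree -> delta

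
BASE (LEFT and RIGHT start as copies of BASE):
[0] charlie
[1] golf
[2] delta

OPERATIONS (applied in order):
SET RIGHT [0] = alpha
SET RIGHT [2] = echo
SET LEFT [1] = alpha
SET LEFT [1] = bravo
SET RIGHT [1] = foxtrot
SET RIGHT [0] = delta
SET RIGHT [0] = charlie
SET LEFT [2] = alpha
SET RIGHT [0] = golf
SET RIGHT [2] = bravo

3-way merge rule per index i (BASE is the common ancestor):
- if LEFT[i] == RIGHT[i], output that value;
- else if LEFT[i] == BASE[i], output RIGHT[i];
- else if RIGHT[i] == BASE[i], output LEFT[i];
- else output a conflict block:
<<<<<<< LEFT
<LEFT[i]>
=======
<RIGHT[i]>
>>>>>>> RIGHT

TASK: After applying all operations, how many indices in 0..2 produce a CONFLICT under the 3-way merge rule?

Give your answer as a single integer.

Final LEFT:  [charlie, bravo, alpha]
Final RIGHT: [golf, foxtrot, bravo]
i=0: L=charlie=BASE, R=golf -> take RIGHT -> golf
i=1: BASE=golf L=bravo R=foxtrot all differ -> CONFLICT
i=2: BASE=delta L=alpha R=bravo all differ -> CONFLICT
Conflict count: 2

Answer: 2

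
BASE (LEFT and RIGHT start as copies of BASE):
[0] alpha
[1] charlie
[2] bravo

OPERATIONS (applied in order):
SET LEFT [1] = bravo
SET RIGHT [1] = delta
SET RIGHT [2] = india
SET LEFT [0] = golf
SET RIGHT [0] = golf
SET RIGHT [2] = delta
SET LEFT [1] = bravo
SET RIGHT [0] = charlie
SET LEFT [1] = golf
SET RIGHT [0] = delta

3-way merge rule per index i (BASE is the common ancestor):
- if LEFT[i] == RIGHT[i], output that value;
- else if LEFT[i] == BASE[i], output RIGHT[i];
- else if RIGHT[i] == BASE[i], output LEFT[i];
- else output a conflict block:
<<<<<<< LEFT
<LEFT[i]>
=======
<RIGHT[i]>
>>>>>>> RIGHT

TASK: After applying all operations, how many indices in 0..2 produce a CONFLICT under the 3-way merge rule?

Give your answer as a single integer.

Answer: 2

Derivation:
Final LEFT:  [golf, golf, bravo]
Final RIGHT: [delta, delta, delta]
i=0: BASE=alpha L=golf R=delta all differ -> CONFLICT
i=1: BASE=charlie L=golf R=delta all differ -> CONFLICT
i=2: L=bravo=BASE, R=delta -> take RIGHT -> delta
Conflict count: 2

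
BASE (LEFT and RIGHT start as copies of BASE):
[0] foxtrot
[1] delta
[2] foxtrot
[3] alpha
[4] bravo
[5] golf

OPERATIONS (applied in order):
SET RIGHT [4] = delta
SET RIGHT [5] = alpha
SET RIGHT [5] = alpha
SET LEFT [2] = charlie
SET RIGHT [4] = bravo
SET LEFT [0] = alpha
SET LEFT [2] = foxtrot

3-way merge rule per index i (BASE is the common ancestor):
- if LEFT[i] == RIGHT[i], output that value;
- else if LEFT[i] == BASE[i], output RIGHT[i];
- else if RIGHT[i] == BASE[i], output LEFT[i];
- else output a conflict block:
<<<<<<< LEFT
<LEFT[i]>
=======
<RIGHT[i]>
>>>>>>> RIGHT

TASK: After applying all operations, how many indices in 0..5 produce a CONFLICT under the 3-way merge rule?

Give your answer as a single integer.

Final LEFT:  [alpha, delta, foxtrot, alpha, bravo, golf]
Final RIGHT: [foxtrot, delta, foxtrot, alpha, bravo, alpha]
i=0: L=alpha, R=foxtrot=BASE -> take LEFT -> alpha
i=1: L=delta R=delta -> agree -> delta
i=2: L=foxtrot R=foxtrot -> agree -> foxtrot
i=3: L=alpha R=alpha -> agree -> alpha
i=4: L=bravo R=bravo -> agree -> bravo
i=5: L=golf=BASE, R=alpha -> take RIGHT -> alpha
Conflict count: 0

Answer: 0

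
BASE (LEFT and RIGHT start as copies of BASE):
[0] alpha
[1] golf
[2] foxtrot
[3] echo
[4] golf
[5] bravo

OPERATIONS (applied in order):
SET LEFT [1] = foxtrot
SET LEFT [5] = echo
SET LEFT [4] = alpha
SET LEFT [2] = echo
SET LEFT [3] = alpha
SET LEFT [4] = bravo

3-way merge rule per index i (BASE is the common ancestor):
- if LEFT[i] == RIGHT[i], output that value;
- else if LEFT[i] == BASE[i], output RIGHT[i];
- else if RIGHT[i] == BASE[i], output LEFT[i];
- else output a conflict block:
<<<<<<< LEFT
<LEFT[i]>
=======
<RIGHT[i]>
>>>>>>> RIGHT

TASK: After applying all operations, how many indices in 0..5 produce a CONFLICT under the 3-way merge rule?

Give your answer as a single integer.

Answer: 0

Derivation:
Final LEFT:  [alpha, foxtrot, echo, alpha, bravo, echo]
Final RIGHT: [alpha, golf, foxtrot, echo, golf, bravo]
i=0: L=alpha R=alpha -> agree -> alpha
i=1: L=foxtrot, R=golf=BASE -> take LEFT -> foxtrot
i=2: L=echo, R=foxtrot=BASE -> take LEFT -> echo
i=3: L=alpha, R=echo=BASE -> take LEFT -> alpha
i=4: L=bravo, R=golf=BASE -> take LEFT -> bravo
i=5: L=echo, R=bravo=BASE -> take LEFT -> echo
Conflict count: 0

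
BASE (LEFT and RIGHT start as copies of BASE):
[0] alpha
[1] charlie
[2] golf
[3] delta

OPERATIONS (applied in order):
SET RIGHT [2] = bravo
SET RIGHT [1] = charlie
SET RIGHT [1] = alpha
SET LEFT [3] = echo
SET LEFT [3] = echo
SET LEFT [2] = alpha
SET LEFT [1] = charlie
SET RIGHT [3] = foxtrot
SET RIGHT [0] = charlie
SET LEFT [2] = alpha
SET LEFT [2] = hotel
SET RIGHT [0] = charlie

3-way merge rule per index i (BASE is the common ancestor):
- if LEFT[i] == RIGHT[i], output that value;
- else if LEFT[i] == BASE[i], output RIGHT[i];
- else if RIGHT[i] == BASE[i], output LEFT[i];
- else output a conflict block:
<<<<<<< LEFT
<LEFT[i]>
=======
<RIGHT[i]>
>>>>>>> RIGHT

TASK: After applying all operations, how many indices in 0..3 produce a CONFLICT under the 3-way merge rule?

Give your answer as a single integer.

Answer: 2

Derivation:
Final LEFT:  [alpha, charlie, hotel, echo]
Final RIGHT: [charlie, alpha, bravo, foxtrot]
i=0: L=alpha=BASE, R=charlie -> take RIGHT -> charlie
i=1: L=charlie=BASE, R=alpha -> take RIGHT -> alpha
i=2: BASE=golf L=hotel R=bravo all differ -> CONFLICT
i=3: BASE=delta L=echo R=foxtrot all differ -> CONFLICT
Conflict count: 2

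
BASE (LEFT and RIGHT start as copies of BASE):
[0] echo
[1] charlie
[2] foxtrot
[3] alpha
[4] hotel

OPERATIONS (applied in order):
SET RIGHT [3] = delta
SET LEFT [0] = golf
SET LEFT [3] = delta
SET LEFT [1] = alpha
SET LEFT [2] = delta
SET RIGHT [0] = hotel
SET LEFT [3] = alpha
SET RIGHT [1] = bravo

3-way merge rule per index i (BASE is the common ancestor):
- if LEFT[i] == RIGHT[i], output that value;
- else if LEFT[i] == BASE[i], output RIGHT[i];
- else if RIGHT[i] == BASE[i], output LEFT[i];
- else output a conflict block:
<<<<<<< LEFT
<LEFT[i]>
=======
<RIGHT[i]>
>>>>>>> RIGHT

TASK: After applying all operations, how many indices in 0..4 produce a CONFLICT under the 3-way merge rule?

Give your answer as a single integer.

Answer: 2

Derivation:
Final LEFT:  [golf, alpha, delta, alpha, hotel]
Final RIGHT: [hotel, bravo, foxtrot, delta, hotel]
i=0: BASE=echo L=golf R=hotel all differ -> CONFLICT
i=1: BASE=charlie L=alpha R=bravo all differ -> CONFLICT
i=2: L=delta, R=foxtrot=BASE -> take LEFT -> delta
i=3: L=alpha=BASE, R=delta -> take RIGHT -> delta
i=4: L=hotel R=hotel -> agree -> hotel
Conflict count: 2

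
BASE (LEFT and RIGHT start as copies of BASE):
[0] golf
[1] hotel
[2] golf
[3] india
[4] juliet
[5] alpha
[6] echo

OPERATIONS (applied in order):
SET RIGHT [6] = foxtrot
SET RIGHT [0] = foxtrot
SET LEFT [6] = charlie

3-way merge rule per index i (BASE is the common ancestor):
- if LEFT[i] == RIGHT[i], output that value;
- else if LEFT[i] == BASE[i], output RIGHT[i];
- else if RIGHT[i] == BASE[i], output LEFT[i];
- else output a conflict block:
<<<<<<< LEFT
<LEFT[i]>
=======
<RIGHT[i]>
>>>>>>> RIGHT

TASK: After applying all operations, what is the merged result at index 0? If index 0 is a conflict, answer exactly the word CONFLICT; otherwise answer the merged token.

Final LEFT:  [golf, hotel, golf, india, juliet, alpha, charlie]
Final RIGHT: [foxtrot, hotel, golf, india, juliet, alpha, foxtrot]
i=0: L=golf=BASE, R=foxtrot -> take RIGHT -> foxtrot
i=1: L=hotel R=hotel -> agree -> hotel
i=2: L=golf R=golf -> agree -> golf
i=3: L=india R=india -> agree -> india
i=4: L=juliet R=juliet -> agree -> juliet
i=5: L=alpha R=alpha -> agree -> alpha
i=6: BASE=echo L=charlie R=foxtrot all differ -> CONFLICT
Index 0 -> foxtrot

Answer: foxtrot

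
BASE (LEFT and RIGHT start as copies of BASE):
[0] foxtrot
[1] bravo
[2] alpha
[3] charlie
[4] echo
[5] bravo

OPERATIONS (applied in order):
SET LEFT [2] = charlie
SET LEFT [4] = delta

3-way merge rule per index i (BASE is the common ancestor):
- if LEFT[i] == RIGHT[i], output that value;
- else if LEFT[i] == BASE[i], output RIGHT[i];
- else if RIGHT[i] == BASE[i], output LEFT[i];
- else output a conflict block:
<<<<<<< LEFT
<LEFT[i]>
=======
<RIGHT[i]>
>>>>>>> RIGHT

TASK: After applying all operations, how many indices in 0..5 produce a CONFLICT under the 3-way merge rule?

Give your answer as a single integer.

Final LEFT:  [foxtrot, bravo, charlie, charlie, delta, bravo]
Final RIGHT: [foxtrot, bravo, alpha, charlie, echo, bravo]
i=0: L=foxtrot R=foxtrot -> agree -> foxtrot
i=1: L=bravo R=bravo -> agree -> bravo
i=2: L=charlie, R=alpha=BASE -> take LEFT -> charlie
i=3: L=charlie R=charlie -> agree -> charlie
i=4: L=delta, R=echo=BASE -> take LEFT -> delta
i=5: L=bravo R=bravo -> agree -> bravo
Conflict count: 0

Answer: 0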